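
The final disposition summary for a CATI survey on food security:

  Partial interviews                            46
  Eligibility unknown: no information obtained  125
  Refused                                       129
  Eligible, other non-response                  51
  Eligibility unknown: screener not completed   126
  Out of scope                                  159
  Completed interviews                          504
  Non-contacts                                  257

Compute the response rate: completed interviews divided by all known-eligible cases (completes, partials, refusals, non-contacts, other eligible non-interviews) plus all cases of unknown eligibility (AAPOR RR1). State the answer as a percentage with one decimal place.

40.7%

Unknown eligibility = 126 + 125 = 251
Numerator: 504
Denominator: 504 + 46 + 129 + 257 + 51 + 251 = 1238
RR1 = 504 / 1238 = 0.4071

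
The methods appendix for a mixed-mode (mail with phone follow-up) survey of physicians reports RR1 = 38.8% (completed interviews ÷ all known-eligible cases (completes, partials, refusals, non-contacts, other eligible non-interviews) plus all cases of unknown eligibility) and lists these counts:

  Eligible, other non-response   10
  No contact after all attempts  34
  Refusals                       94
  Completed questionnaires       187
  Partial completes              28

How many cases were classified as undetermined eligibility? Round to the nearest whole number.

129

RR1 = 187 / D = 0.388
D = 187 / 0.388 = 482.0
Remaining denominator categories sum to 353
undetermined eligibility = 482.0 − 353 ≈ 129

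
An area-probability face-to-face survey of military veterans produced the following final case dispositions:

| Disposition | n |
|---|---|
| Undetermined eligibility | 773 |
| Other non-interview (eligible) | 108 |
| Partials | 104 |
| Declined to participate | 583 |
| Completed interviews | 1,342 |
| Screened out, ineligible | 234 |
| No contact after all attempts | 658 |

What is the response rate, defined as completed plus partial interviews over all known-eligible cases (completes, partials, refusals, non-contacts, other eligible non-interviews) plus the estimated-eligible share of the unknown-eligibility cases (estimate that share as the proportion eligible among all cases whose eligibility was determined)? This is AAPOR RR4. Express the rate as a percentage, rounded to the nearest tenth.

Numerator = 1342 + 104 = 1446
Known eligible = 1342 + 104 + 583 + 658 + 108 = 2795
e = 2795 / (2795 + 234) = 2795 / 3029 = 0.9227
Eligible share of unknowns = 0.9227 × 773 = 713.25
Base = 2795 + 713.25 = 3508.25
RR4 = 1446 / 3508.25 = 0.4122

41.2%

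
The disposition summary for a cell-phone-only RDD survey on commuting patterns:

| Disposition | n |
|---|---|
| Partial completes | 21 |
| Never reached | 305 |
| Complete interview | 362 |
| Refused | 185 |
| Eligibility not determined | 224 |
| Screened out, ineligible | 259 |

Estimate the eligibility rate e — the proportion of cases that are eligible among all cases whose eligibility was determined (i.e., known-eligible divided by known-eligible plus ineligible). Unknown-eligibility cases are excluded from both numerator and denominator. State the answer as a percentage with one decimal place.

Eligible (known) = 362 + 21 + 185 + 305 = 873
e = 873 / (873 + 259) = 873 / 1132 = 0.7712

77.1%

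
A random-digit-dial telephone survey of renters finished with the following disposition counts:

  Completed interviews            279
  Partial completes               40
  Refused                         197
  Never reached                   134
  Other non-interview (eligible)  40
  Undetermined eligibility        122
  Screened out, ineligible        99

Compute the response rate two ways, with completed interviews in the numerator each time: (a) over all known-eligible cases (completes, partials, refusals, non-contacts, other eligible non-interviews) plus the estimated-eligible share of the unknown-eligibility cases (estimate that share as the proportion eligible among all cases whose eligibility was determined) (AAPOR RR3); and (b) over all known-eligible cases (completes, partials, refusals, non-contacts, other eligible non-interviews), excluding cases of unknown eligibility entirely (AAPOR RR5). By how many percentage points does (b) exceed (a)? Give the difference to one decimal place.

5.4

Top: 279
Eligible (known): 279 + 40 + 197 + 134 + 40 = 690
e = 690 / (690 + 99) = 690 / 789 = 0.8745
Estimated eligible among unknowns: 0.8745 × 122 = 106.69
Denominator: 690 + 106.69 = 796.69
RR3 = 279 / 796.69 = 0.3502
Denominator: 279 + 40 + 197 + 134 + 40 = 690
RR5 = 279 / 690 = 0.4043
Difference = 40.43 − 35.02 = 5.41 percentage points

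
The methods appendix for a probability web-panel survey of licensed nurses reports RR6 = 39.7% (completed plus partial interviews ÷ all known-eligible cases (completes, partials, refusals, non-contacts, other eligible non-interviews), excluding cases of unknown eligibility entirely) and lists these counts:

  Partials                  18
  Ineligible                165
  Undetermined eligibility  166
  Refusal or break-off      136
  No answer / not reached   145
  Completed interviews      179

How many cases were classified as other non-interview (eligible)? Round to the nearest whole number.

Num: 179 + 18 = 197
RR6 = 197 / D = 0.397
D = 197 / 0.397 = 496.2
Rest of base = 478
other non-interview (eligible) = 496.2 − 478 ≈ 18

18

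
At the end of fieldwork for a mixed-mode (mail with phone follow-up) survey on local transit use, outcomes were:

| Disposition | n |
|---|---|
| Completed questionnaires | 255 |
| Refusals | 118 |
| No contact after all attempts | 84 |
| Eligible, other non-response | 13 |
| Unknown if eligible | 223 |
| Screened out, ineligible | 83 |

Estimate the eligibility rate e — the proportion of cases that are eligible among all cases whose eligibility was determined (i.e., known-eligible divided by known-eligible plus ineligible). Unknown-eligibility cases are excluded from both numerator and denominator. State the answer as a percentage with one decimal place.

Known eligible: 255 + 118 + 84 + 13 = 470
e = 470 / (470 + 83) = 470 / 553 = 0.8499

85.0%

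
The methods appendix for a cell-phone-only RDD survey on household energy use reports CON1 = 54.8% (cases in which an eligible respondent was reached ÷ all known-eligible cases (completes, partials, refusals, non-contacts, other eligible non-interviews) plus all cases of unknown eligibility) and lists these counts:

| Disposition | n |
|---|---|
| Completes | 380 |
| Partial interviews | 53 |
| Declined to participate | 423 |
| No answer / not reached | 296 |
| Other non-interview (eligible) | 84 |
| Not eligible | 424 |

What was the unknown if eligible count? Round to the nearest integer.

479

Top = 380 + 53 + 423 + 84 = 940
CON1 = 940 / D = 0.548
D = 940 / 0.548 = 1715.3
Rest of base = 1236
unknown if eligible = 1715.3 − 1236 ≈ 479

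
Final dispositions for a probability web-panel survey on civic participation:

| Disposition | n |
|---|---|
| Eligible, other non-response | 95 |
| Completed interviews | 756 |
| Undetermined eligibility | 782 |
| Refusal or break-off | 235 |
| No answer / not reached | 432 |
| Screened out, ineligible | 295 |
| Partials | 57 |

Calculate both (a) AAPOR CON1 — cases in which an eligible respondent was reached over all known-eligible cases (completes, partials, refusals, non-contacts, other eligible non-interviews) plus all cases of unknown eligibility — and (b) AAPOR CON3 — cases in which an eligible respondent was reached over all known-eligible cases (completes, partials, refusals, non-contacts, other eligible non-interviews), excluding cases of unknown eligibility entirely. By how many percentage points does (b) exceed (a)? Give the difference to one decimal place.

Numerator → 756 + 57 + 235 + 95 = 1143
Denom → 756 + 57 + 235 + 432 + 95 + 782 = 2357
CON1 = 1143 / 2357 = 0.4849
Denom → 756 + 57 + 235 + 432 + 95 = 1575
CON3 = 1143 / 1575 = 0.7257
Difference = 72.57 − 48.49 = 24.08 percentage points

24.1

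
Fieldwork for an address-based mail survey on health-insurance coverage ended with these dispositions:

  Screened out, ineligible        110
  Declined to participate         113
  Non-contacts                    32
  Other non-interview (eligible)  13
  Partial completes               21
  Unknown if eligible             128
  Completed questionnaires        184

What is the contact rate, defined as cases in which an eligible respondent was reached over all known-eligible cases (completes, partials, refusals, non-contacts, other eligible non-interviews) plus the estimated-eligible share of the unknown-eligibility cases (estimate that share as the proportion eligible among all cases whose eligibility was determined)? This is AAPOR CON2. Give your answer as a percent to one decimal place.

71.8%

Top → 184 + 21 + 113 + 13 = 331
Eligible (known) → 184 + 21 + 113 + 32 + 13 = 363
e = 363 / (363 + 110) = 363 / 473 = 0.7674
Eligible share of unknowns → 0.7674 × 128 = 98.23
Denominator → 363 + 98.23 = 461.23
CON2 = 331 / 461.23 = 0.7176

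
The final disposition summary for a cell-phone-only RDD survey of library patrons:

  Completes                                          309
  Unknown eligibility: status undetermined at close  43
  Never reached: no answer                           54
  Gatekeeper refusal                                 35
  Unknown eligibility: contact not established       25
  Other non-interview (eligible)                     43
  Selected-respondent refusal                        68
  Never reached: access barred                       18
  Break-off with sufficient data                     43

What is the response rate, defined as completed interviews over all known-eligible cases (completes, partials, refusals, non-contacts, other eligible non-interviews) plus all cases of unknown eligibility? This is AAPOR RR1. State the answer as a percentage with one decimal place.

Refusal or break-off = 35 + 68 = 103
No contact after all attempts = 54 + 18 = 72
Undetermined eligibility = 25 + 43 = 68
Numerator: 309
Denom: 309 + 43 + 103 + 72 + 43 + 68 = 638
RR1 = 309 / 638 = 0.4843

48.4%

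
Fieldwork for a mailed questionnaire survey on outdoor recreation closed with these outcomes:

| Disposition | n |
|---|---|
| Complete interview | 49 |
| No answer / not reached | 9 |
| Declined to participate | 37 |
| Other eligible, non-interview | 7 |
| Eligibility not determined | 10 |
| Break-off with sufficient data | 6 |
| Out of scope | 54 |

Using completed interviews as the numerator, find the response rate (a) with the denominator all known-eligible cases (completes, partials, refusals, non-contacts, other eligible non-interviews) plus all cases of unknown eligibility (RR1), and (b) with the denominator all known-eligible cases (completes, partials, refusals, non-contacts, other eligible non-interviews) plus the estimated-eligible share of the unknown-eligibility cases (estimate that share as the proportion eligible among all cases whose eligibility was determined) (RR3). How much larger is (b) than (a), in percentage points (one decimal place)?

Numerator: 49
Base: 49 + 6 + 37 + 9 + 7 + 10 = 118
RR1 = 49 / 118 = 0.4153
Determined eligible: 49 + 6 + 37 + 9 + 7 = 108
e = 108 / (108 + 54) = 108 / 162 = 0.6667
Eligible share of unknowns: 0.6667 × 10 = 6.67
Base: 108 + 6.67 = 114.67
RR3 = 49 / 114.67 = 0.4273
Difference = 42.73 − 41.53 = 1.20 percentage points

1.2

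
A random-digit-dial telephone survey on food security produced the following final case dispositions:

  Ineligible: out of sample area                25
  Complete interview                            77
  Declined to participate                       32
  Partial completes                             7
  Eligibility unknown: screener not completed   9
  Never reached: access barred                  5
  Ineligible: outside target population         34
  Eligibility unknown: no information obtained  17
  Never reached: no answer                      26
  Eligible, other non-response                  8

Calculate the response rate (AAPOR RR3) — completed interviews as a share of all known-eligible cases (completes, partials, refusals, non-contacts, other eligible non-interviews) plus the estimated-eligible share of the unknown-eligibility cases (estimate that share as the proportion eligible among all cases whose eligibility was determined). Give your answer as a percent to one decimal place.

44.3%

No contact after all attempts = 26 + 5 = 31
Eligibility not determined = 9 + 17 = 26
Screened out, ineligible = 34 + 25 = 59
Num: 77
Known eligible: 77 + 7 + 32 + 31 + 8 = 155
e = 155 / (155 + 59) = 155 / 214 = 0.7243
Estimated eligible among unknowns: 0.7243 × 26 = 18.83
Denominator: 155 + 18.83 = 173.83
RR3 = 77 / 173.83 = 0.4430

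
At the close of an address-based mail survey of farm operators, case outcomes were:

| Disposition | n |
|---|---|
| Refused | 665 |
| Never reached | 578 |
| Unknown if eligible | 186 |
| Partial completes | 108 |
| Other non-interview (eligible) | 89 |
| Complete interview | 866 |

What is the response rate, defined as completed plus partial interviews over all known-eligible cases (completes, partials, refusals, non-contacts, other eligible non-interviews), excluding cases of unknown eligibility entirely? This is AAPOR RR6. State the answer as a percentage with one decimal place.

Numerator = 866 + 108 = 974
Denominator = 866 + 108 + 665 + 578 + 89 = 2306
RR6 = 974 / 2306 = 0.4224

42.2%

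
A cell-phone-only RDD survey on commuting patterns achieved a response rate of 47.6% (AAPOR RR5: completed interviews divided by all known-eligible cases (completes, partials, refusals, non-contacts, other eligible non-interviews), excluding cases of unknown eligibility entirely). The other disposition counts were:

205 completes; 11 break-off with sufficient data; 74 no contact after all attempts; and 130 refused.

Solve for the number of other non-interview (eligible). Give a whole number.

RR5 = 205 / D = 0.476
D = 205 / 0.476 = 430.7
Remaining denominator categories sum to 420
other non-interview (eligible) = 430.7 − 420 ≈ 11

11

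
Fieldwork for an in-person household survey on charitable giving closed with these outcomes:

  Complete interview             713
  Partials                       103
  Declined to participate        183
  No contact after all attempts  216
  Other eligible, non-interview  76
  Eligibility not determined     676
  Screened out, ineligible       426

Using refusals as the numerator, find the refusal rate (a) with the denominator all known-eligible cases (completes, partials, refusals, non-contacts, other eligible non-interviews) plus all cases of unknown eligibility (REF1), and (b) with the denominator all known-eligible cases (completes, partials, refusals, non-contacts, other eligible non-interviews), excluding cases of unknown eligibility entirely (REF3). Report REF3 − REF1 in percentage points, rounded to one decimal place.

Top = 183
Base = 713 + 103 + 183 + 216 + 76 + 676 = 1967
REF1 = 183 / 1967 = 0.0930
Base = 713 + 103 + 183 + 216 + 76 = 1291
REF3 = 183 / 1291 = 0.1418
Difference = 14.18 − 9.30 = 4.88 percentage points

4.9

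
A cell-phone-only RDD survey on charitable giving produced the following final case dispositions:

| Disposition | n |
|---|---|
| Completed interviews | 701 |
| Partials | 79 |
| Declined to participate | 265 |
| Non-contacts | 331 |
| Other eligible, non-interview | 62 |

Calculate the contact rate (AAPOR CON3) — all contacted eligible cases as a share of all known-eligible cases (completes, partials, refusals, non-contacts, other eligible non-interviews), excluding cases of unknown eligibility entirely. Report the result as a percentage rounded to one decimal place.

77.0%

Numerator: 701 + 79 + 265 + 62 = 1107
Denom: 701 + 79 + 265 + 331 + 62 = 1438
CON3 = 1107 / 1438 = 0.7698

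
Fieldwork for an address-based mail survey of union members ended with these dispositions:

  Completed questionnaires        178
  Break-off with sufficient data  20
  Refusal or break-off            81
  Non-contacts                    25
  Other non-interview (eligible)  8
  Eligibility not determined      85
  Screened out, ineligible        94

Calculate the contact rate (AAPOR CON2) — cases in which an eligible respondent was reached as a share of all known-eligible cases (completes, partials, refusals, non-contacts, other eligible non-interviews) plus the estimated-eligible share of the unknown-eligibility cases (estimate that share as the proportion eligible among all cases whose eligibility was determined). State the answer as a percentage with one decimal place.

Top = 178 + 20 + 81 + 8 = 287
Eligible (known) = 178 + 20 + 81 + 25 + 8 = 312
e = 312 / (312 + 94) = 312 / 406 = 0.7685
e × U = 0.7685 × 85 = 65.32
Denom = 312 + 65.32 = 377.32
CON2 = 287 / 377.32 = 0.7606

76.1%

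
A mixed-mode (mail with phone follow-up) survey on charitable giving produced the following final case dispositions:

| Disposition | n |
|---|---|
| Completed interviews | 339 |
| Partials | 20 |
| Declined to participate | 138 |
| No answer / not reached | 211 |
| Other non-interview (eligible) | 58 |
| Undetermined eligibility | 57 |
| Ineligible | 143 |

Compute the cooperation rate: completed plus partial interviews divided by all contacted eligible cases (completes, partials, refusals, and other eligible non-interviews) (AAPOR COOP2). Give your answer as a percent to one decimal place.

Num = 339 + 20 = 359
Denom = 339 + 20 + 138 + 58 = 555
COOP2 = 359 / 555 = 0.6468

64.7%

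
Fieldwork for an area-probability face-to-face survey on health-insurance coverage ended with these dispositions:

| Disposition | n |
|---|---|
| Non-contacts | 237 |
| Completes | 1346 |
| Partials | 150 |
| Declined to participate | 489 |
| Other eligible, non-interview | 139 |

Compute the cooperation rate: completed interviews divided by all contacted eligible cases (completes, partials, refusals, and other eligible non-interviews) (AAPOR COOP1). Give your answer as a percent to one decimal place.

63.4%

Num → 1346
Base → 1346 + 150 + 489 + 139 = 2124
COOP1 = 1346 / 2124 = 0.6337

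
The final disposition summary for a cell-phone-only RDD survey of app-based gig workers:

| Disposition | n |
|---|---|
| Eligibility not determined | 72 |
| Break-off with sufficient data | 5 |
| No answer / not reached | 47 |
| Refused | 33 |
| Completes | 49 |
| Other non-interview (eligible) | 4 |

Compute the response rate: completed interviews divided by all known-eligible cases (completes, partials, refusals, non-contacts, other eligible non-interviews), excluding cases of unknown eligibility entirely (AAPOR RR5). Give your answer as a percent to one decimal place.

35.5%

Num → 49
Denom → 49 + 5 + 33 + 47 + 4 = 138
RR5 = 49 / 138 = 0.3551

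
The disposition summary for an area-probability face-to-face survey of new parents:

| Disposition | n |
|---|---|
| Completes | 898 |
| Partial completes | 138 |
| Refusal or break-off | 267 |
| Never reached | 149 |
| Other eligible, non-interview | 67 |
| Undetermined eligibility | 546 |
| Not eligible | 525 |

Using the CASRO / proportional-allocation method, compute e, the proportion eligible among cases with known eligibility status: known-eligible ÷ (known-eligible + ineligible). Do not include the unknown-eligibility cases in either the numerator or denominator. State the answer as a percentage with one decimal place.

Eligible (known) → 898 + 138 + 267 + 149 + 67 = 1519
e = 1519 / (1519 + 525) = 1519 / 2044 = 0.7432

74.3%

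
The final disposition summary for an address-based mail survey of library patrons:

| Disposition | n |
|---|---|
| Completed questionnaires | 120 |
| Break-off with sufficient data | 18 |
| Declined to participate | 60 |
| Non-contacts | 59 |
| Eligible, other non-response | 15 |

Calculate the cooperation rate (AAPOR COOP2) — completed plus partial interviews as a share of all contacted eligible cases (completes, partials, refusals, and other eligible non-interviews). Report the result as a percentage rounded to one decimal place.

Num = 120 + 18 = 138
Denom = 120 + 18 + 60 + 15 = 213
COOP2 = 138 / 213 = 0.6479

64.8%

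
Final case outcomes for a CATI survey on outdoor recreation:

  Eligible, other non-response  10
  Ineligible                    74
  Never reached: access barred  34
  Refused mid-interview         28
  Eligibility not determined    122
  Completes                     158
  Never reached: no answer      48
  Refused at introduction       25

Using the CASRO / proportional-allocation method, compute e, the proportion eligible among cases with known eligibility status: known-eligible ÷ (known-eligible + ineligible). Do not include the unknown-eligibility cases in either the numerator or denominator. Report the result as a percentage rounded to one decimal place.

Refusals = 25 + 28 = 53
No contact after all attempts = 48 + 34 = 82
Eligible (known): 158 + 53 + 82 + 10 = 303
e = 303 / (303 + 74) = 303 / 377 = 0.8037

80.4%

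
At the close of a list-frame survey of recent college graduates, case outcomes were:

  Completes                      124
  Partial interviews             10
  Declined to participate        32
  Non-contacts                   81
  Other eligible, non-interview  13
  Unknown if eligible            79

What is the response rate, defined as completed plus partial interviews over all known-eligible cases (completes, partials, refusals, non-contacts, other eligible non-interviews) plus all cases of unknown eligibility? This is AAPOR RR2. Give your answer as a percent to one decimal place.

39.5%

Top: 124 + 10 = 134
Denom: 124 + 10 + 32 + 81 + 13 + 79 = 339
RR2 = 134 / 339 = 0.3953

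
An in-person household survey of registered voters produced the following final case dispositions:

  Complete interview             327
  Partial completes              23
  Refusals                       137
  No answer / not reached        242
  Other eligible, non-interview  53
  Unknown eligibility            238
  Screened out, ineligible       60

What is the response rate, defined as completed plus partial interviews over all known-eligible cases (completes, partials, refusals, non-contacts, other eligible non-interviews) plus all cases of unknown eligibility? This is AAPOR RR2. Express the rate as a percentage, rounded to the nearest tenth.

Numerator → 327 + 23 = 350
Base → 327 + 23 + 137 + 242 + 53 + 238 = 1020
RR2 = 350 / 1020 = 0.3431

34.3%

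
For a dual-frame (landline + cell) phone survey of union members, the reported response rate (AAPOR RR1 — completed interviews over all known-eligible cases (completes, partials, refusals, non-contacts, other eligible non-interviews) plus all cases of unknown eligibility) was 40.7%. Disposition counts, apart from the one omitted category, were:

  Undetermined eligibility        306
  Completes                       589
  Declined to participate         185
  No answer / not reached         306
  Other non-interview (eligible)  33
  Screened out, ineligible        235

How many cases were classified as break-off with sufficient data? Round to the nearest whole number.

RR1 = 589 / D = 0.407
D = 589 / 0.407 = 1447.2
Remaining denominator categories sum to 1419
break-off with sufficient data = 1447.2 − 1419 ≈ 28

28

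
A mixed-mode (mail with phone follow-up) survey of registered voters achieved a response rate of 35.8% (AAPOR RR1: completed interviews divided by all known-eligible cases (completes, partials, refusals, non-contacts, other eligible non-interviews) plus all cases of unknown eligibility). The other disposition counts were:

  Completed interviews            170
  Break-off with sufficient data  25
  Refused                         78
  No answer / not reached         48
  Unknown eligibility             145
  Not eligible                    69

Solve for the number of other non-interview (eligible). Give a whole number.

RR1 = 170 / D = 0.358
D = 170 / 0.358 = 474.9
Other denominator terms total 466
other non-interview (eligible) = 474.9 − 466 ≈ 9

9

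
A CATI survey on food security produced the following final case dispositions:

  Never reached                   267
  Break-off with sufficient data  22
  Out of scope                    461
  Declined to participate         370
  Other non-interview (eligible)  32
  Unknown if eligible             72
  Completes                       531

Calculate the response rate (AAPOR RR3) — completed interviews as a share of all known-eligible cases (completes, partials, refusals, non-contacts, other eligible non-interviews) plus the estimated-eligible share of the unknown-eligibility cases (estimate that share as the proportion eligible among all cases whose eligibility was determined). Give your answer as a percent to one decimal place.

Top → 531
Eligible (known) → 531 + 22 + 370 + 267 + 32 = 1222
e = 1222 / (1222 + 461) = 1222 / 1683 = 0.7261
Estimated eligible among unknowns → 0.7261 × 72 = 52.28
Denom → 1222 + 52.28 = 1274.28
RR3 = 531 / 1274.28 = 0.4167

41.7%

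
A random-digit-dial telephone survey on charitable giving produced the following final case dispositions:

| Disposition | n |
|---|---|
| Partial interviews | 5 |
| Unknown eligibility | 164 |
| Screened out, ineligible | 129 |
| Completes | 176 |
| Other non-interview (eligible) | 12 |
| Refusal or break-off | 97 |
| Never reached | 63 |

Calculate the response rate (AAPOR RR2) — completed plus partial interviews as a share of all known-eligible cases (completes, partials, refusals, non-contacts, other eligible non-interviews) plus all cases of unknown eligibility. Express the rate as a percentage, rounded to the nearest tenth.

Numerator = 176 + 5 = 181
Denom = 176 + 5 + 97 + 63 + 12 + 164 = 517
RR2 = 181 / 517 = 0.3501

35.0%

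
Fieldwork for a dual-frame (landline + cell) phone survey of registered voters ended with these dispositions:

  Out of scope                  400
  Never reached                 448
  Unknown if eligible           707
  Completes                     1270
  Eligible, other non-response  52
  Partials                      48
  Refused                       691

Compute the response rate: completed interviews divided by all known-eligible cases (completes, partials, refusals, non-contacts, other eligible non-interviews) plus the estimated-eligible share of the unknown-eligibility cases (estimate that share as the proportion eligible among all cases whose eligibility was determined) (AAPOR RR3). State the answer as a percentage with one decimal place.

Top = 1270
Eligible (known) = 1270 + 48 + 691 + 448 + 52 = 2509
e = 2509 / (2509 + 400) = 2509 / 2909 = 0.8625
Estimated eligible among unknowns = 0.8625 × 707 = 609.79
Base = 2509 + 609.79 = 3118.79
RR3 = 1270 / 3118.79 = 0.4072

40.7%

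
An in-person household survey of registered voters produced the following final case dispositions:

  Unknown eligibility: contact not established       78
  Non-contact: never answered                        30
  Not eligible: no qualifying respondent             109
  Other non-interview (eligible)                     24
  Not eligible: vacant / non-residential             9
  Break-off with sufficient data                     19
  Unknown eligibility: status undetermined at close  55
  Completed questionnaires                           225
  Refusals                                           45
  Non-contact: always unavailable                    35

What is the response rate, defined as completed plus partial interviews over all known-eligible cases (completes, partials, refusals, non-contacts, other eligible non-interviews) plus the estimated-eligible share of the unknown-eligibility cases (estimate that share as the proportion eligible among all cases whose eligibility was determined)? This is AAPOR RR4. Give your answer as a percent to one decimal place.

No contact after all attempts = 30 + 35 = 65
Unknown eligibility = 78 + 55 = 133
Ineligible = 109 + 9 = 118
Top = 225 + 19 = 244
Determined eligible = 225 + 19 + 45 + 65 + 24 = 378
e = 378 / (378 + 118) = 378 / 496 = 0.7621
Eligible share of unknowns = 0.7621 × 133 = 101.36
Denominator = 378 + 101.36 = 479.36
RR4 = 244 / 479.36 = 0.5090

50.9%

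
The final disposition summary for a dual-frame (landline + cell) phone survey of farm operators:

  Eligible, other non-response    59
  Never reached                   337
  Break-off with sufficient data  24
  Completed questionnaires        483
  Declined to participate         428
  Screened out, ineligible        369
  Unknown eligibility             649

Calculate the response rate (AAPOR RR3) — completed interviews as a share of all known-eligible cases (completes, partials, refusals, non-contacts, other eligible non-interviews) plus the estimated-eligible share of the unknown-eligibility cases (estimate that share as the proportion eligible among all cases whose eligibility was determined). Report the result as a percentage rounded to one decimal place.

26.3%

Num → 483
Eligible (known) → 483 + 24 + 428 + 337 + 59 = 1331
e = 1331 / (1331 + 369) = 1331 / 1700 = 0.7829
e × U → 0.7829 × 649 = 508.10
Base → 1331 + 508.10 = 1839.10
RR3 = 483 / 1839.10 = 0.2626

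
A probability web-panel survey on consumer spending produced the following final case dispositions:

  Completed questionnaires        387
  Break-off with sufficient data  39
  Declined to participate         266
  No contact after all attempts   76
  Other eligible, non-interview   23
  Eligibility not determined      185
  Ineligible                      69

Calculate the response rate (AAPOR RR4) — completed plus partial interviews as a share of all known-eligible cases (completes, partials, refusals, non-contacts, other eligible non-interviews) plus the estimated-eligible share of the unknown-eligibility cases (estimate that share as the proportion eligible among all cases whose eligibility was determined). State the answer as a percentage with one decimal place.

Top → 387 + 39 = 426
Known eligible → 387 + 39 + 266 + 76 + 23 = 791
e = 791 / (791 + 69) = 791 / 860 = 0.9198
Estimated eligible among unknowns → 0.9198 × 185 = 170.16
Denominator → 791 + 170.16 = 961.16
RR4 = 426 / 961.16 = 0.4432

44.3%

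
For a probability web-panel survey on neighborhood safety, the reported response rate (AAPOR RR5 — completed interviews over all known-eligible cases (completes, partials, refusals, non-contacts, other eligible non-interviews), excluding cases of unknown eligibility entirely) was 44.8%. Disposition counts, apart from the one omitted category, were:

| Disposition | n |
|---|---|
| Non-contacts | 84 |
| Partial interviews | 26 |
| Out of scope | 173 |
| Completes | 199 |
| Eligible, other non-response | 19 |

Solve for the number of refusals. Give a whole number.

116

RR5 = 199 / D = 0.448
D = 199 / 0.448 = 444.2
Other denominator terms total 328
refusals = 444.2 − 328 ≈ 116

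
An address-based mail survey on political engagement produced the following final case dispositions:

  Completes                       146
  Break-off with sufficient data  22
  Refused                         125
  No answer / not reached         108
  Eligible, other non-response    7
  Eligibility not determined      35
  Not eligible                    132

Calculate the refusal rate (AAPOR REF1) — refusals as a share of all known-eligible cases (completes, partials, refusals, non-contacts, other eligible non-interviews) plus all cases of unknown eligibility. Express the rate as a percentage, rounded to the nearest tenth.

Top = 125
Base = 146 + 22 + 125 + 108 + 7 + 35 = 443
REF1 = 125 / 443 = 0.2822

28.2%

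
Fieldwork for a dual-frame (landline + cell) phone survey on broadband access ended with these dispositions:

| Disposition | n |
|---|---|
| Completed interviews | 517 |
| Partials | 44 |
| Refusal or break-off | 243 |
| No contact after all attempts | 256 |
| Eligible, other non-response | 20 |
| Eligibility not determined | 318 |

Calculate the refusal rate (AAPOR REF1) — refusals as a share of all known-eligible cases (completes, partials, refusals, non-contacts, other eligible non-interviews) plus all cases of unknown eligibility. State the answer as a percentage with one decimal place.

17.4%

Num → 243
Denominator → 517 + 44 + 243 + 256 + 20 + 318 = 1398
REF1 = 243 / 1398 = 0.1738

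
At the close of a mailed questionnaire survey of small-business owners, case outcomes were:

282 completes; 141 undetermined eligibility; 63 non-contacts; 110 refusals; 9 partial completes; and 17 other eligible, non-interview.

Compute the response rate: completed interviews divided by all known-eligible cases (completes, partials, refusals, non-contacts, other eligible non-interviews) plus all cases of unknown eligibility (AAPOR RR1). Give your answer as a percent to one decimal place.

45.3%

Numerator: 282
Base: 282 + 9 + 110 + 63 + 17 + 141 = 622
RR1 = 282 / 622 = 0.4534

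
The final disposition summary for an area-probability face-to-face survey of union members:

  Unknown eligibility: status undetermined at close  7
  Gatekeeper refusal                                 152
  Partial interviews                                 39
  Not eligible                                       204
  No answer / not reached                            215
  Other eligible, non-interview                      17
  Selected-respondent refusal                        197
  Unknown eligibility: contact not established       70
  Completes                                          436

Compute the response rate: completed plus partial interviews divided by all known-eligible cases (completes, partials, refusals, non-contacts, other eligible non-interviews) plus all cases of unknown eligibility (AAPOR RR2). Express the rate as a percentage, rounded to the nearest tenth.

41.9%

Declined to participate = 152 + 197 = 349
Unknown if eligible = 70 + 7 = 77
Numerator → 436 + 39 = 475
Denom → 436 + 39 + 349 + 215 + 17 + 77 = 1133
RR2 = 475 / 1133 = 0.4192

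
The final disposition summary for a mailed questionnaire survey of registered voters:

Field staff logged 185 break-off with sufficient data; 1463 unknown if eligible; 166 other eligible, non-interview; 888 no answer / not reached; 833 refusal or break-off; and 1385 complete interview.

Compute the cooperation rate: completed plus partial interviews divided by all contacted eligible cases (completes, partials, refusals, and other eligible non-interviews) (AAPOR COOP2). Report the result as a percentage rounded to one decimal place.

Num = 1385 + 185 = 1570
Base = 1385 + 185 + 833 + 166 = 2569
COOP2 = 1570 / 2569 = 0.6111

61.1%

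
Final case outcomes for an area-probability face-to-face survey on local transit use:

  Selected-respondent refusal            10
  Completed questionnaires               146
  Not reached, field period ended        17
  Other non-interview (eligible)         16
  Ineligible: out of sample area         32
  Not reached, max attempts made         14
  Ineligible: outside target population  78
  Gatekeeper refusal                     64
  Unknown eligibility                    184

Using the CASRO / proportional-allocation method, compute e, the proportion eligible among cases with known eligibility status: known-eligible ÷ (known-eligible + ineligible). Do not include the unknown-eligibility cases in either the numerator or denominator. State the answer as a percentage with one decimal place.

70.8%

Refusal or break-off = 64 + 10 = 74
No answer / not reached = 17 + 14 = 31
Screened out, ineligible = 78 + 32 = 110
Known eligible = 146 + 74 + 31 + 16 = 267
e = 267 / (267 + 110) = 267 / 377 = 0.7082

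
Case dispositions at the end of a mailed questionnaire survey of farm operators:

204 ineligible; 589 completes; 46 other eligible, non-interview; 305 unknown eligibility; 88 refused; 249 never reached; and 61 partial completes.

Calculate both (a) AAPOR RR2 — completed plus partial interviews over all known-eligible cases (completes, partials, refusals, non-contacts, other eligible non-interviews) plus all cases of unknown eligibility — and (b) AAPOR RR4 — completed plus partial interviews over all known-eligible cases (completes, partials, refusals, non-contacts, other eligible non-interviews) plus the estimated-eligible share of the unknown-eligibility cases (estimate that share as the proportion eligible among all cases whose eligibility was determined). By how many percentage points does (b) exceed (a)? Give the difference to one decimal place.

Numerator → 589 + 61 = 650
Denom → 589 + 61 + 88 + 249 + 46 + 305 = 1338
RR2 = 650 / 1338 = 0.4858
Known eligible → 589 + 61 + 88 + 249 + 46 = 1033
e = 1033 / (1033 + 204) = 1033 / 1237 = 0.8351
Eligible share of unknowns → 0.8351 × 305 = 254.71
Denom → 1033 + 254.71 = 1287.71
RR4 = 650 / 1287.71 = 0.5048
Difference = 50.48 − 48.58 = 1.90 percentage points

1.9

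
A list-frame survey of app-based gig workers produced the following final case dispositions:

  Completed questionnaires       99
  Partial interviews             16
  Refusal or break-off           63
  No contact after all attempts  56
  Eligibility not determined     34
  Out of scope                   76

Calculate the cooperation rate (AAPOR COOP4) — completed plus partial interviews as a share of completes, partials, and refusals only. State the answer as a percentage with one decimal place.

Numerator = 99 + 16 = 115
Denom = 99 + 16 + 63 = 178
COOP4 = 115 / 178 = 0.6461

64.6%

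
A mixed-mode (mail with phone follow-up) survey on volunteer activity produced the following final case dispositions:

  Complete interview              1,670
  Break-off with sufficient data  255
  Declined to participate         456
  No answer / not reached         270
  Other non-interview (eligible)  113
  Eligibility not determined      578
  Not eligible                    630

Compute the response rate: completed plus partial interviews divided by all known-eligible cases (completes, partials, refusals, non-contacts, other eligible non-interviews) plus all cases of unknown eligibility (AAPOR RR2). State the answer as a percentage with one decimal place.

Top: 1670 + 255 = 1925
Denominator: 1670 + 255 + 456 + 270 + 113 + 578 = 3342
RR2 = 1925 / 3342 = 0.5760

57.6%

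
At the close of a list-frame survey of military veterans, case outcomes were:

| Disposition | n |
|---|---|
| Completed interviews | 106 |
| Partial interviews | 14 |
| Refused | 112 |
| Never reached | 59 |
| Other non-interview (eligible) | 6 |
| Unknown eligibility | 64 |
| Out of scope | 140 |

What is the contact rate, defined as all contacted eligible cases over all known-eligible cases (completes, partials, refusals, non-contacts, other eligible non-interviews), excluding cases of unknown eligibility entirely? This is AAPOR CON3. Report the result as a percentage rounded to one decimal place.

Numerator → 106 + 14 + 112 + 6 = 238
Denominator → 106 + 14 + 112 + 59 + 6 = 297
CON3 = 238 / 297 = 0.8013

80.1%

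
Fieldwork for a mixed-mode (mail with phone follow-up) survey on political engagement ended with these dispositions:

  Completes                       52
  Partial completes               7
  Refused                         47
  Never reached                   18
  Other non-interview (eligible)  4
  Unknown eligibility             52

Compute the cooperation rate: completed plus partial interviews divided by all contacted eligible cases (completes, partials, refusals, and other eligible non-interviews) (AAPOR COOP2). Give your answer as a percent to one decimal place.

Num → 52 + 7 = 59
Denom → 52 + 7 + 47 + 4 = 110
COOP2 = 59 / 110 = 0.5364

53.6%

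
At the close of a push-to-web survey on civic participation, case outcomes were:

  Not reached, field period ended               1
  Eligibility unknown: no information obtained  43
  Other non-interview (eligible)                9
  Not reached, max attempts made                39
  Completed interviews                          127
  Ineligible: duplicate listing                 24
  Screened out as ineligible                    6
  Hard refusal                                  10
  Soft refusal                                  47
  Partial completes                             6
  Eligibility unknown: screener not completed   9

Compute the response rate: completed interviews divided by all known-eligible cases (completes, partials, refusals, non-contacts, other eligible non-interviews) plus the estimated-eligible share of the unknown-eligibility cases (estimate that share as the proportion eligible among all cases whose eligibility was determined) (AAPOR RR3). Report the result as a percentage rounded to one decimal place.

Declined to participate = 10 + 47 = 57
No answer / not reached = 1 + 39 = 40
Unknown eligibility = 9 + 43 = 52
Out of scope = 6 + 24 = 30
Num = 127
Determined eligible = 127 + 6 + 57 + 40 + 9 = 239
e = 239 / (239 + 30) = 239 / 269 = 0.8885
Eligible share of unknowns = 0.8885 × 52 = 46.20
Denominator = 239 + 46.20 = 285.20
RR3 = 127 / 285.20 = 0.4453

44.5%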